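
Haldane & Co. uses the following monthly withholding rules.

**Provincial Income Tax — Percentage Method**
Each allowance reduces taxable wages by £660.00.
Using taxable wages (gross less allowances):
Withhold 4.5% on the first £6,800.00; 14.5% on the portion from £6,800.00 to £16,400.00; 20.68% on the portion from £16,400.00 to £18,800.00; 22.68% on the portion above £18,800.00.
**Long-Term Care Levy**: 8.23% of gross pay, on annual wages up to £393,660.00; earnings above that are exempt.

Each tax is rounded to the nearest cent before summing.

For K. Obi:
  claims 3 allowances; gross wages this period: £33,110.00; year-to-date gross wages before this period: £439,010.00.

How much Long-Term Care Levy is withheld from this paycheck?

Long-Term Care Levy: YTD £439,010.00 ≥ cap £393,660.00 → £0.00

£0.00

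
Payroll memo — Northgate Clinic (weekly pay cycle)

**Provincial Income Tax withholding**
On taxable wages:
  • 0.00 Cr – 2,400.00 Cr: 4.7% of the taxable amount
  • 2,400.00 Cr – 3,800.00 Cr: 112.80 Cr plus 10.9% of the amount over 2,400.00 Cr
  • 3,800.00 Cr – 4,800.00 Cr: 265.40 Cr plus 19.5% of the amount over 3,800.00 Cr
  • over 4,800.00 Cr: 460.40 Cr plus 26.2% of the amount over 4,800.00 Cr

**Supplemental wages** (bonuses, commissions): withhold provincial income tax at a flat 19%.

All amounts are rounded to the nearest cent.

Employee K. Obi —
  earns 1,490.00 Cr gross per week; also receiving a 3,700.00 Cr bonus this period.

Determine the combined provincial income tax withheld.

Provincial Income Tax: taxable = 1,490.00 Cr
  4.7% × 1,490.00 Cr = 70.03 Cr
Supplemental (19% flat on bonus): 19% × 3,700.00 Cr = 703.00 Cr
Total provincial income tax: 70.03 Cr + 703.00 Cr = 773.03 Cr

773.03 Cr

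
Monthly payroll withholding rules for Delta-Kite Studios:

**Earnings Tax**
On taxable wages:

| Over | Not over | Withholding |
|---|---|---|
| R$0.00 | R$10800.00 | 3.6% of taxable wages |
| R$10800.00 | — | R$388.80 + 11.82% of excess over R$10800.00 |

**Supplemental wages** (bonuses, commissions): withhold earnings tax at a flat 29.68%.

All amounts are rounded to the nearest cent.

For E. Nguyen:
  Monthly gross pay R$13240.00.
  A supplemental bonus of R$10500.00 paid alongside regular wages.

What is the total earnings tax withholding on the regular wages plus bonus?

Earnings Tax: taxable = R$13240.00
  R$388.80 + 11.82% × (R$13240.00 − R$10800.00) = R$388.80 + 11.82% × R$2440.00 = R$677.21
Supplemental (29.68% flat on bonus): 29.68% × R$10500.00 = R$3116.40
Total earnings tax: R$677.21 + R$3116.40 = R$3793.61

R$3793.61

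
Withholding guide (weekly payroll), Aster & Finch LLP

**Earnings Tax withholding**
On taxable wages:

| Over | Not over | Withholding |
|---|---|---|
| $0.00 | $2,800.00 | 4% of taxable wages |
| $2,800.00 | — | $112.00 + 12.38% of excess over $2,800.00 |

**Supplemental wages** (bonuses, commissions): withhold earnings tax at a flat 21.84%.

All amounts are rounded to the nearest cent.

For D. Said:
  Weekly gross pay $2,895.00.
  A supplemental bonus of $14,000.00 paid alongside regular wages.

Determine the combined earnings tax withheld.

Earnings Tax: taxable = $2,895.00
  $112.00 + 12.38% × ($2,895.00 − $2,800.00) = $112.00 + 12.38% × $95.00 = $123.76
Supplemental (21.84% flat on bonus): 21.84% × $14,000.00 = $3,057.60
Total earnings tax: $123.76 + $3,057.60 = $3,181.36

$3,181.36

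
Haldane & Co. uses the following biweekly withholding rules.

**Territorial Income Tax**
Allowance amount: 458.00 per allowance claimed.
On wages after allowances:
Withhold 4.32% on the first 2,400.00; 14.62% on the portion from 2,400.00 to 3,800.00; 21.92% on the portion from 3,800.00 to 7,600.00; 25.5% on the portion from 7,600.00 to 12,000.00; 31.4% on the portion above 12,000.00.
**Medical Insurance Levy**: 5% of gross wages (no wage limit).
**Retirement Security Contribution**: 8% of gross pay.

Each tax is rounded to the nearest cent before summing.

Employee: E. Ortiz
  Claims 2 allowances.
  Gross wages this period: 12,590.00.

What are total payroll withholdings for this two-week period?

Territorial Income Tax: taxable = 12,590.00 − 2×458.00 = 11,674.00
  1,141.32 + 25.5% × (11,674.00 − 7,600.00) = 1,141.32 + 25.5% × 4,074.00 = 2,180.19
Medical Insurance Levy: 5% × 12,590.00 = 629.50
Retirement Security Contribution: 8% × 12,590.00 = 1,007.20
Total: 2,180.19 + 629.50 + 1,007.20 = 3,816.89

3,816.89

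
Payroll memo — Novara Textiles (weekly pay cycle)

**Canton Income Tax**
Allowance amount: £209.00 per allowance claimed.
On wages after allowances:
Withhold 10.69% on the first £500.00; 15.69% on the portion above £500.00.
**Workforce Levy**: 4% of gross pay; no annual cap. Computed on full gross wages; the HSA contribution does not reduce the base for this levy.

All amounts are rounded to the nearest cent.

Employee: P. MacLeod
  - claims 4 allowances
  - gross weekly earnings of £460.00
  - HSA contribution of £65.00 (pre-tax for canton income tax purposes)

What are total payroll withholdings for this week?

Canton Income Tax: taxable = £460.00 − £65.00 − 4×£209.00 = £-441.00
  Taxable ≤ 0 → £0.00
Workforce Levy: 4% × £460.00 = £18.40
Total: £0.00 + £18.40 = £18.40

£18.40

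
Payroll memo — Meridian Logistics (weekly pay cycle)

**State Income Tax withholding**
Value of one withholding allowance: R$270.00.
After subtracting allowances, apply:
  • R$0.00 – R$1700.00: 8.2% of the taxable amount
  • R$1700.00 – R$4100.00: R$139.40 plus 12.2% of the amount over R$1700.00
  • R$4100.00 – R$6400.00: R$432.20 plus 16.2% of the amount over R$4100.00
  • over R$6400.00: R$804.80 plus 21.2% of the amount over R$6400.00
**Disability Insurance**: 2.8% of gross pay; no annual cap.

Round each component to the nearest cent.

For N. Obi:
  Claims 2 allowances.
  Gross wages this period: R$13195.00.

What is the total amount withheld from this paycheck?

R$2500.32

State Income Tax: taxable = R$13195.00 − 2×R$270.00 = R$12655.00
  R$804.80 + 21.2% × (R$12655.00 − R$6400.00) = R$804.80 + 21.2% × R$6255.00 = R$2130.86
Disability Insurance: 2.8% × R$13195.00 = R$369.46
Total: R$2130.86 + R$369.46 = R$2500.32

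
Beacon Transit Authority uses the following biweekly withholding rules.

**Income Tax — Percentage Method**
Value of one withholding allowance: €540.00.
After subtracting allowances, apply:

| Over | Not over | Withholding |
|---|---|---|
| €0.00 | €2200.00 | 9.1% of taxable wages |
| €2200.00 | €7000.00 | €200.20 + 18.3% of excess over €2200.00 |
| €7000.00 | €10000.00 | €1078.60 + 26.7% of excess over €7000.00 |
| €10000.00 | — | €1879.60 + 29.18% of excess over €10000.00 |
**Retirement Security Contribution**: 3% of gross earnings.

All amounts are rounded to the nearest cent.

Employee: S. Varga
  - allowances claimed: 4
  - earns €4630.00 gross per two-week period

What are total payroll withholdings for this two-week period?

Income Tax: taxable = €4630.00 − 4×€540.00 = €2470.00
  €200.20 + 18.3% × (€2470.00 − €2200.00) = €200.20 + 18.3% × €270.00 = €249.61
Retirement Security Contribution: 3% × €4630.00 = €138.90
Total: €249.61 + €138.90 = €388.51

€388.51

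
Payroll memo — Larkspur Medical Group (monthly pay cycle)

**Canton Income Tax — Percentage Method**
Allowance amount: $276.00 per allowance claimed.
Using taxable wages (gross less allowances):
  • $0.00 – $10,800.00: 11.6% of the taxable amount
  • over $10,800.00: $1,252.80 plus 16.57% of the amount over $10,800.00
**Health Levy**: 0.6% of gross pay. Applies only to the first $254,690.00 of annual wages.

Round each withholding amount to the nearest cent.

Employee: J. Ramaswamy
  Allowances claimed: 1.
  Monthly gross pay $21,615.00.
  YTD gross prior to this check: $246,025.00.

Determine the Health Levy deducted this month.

$51.99

Health Levy: cap $254,690.00 − YTD $246,025.00 = $8,665.00 subject; 0.6% × $8,665.00 = $51.99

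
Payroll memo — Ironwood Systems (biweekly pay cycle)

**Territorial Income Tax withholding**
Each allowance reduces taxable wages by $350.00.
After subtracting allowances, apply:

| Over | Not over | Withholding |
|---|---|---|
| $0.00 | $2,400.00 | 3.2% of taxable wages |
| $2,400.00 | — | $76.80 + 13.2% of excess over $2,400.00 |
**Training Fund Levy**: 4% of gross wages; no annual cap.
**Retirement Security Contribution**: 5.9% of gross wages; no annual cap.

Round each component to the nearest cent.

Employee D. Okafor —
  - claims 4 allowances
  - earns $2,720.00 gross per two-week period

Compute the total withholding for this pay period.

Territorial Income Tax: taxable = $2,720.00 − 4×$350.00 = $1,320.00
  3.2% × $1,320.00 = $42.24
Training Fund Levy: 4% × $2,720.00 = $108.80
Retirement Security Contribution: 5.9% × $2,720.00 = $160.48
Total: $42.24 + $108.80 + $160.48 = $311.52

$311.52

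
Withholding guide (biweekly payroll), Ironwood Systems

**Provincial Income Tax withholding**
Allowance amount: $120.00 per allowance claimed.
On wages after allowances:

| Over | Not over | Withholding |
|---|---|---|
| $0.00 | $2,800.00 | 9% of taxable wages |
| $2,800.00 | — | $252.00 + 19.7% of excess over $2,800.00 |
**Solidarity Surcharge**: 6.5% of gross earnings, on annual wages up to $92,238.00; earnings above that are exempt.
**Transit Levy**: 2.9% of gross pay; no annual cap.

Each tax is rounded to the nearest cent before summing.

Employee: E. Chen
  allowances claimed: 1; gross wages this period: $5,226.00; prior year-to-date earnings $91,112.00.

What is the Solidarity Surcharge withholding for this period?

Solidarity Surcharge: cap $92,238.00 − YTD $91,112.00 = $1,126.00 subject; 6.5% × $1,126.00 = $73.19

$73.19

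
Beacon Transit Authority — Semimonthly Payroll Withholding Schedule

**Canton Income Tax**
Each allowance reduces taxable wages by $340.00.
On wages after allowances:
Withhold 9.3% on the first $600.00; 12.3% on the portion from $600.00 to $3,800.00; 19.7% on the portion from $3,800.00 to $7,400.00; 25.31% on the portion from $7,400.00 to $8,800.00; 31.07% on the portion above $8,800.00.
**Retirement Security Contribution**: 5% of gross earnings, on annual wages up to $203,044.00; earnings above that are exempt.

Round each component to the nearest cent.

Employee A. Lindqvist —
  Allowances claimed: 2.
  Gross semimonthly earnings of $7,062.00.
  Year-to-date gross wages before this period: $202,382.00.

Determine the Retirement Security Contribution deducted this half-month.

$33.10

Retirement Security Contribution: cap $203,044.00 − YTD $202,382.00 = $662.00 subject; 5% × $662.00 = $33.10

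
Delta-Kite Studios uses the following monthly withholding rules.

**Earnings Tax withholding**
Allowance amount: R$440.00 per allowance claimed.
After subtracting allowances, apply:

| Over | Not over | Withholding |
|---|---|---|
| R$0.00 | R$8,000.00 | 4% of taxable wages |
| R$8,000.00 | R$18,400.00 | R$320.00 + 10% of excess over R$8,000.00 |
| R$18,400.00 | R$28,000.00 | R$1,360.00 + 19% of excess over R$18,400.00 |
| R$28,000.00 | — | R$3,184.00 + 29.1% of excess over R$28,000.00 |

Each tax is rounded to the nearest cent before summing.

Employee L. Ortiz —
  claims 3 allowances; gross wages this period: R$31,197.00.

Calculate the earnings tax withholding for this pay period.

R$3,730.21

Earnings Tax: taxable = R$31,197.00 − 3×R$440.00 = R$29,877.00
  R$3,184.00 + 29.1% × (R$29,877.00 − R$28,000.00) = R$3,184.00 + 29.1% × R$1,877.00 = R$3,730.21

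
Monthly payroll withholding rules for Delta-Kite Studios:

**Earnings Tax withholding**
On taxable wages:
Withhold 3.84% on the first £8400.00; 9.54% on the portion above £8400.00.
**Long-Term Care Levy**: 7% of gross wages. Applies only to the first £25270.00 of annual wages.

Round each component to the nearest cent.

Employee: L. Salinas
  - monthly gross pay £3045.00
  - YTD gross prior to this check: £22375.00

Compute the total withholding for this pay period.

£319.58

Earnings Tax: taxable = £3045.00
  3.84% × £3045.00 = £116.93
Long-Term Care Levy: cap £25270.00 − YTD £22375.00 = £2895.00 subject; 7% × £2895.00 = £202.65
Total: £116.93 + £202.65 = £319.58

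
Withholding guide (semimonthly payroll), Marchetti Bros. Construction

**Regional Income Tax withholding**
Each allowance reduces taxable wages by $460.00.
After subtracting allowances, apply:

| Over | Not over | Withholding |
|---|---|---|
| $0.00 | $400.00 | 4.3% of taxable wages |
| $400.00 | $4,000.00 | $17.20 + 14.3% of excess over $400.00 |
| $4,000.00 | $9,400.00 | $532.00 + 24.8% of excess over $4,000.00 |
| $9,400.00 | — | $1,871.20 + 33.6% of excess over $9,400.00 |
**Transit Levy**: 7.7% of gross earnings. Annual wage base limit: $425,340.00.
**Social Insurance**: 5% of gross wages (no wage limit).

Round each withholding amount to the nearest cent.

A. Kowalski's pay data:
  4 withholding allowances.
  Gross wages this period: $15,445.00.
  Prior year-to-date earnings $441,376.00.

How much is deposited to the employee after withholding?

Regional Income Tax: taxable = $15,445.00 − 4×$460.00 = $13,605.00
  $1,871.20 + 33.6% × ($13,605.00 − $9,400.00) = $1,871.20 + 33.6% × $4,205.00 = $3,284.08
Transit Levy: YTD $441,376.00 ≥ cap $425,340.00 → $0.00
Social Insurance: 5% × $15,445.00 = $772.25
Total withheld: $3,284.08 + $0.00 + $772.25 = $4,056.33
Net pay: $15,445.00 − $4,056.33 = $11,388.67

$11,388.67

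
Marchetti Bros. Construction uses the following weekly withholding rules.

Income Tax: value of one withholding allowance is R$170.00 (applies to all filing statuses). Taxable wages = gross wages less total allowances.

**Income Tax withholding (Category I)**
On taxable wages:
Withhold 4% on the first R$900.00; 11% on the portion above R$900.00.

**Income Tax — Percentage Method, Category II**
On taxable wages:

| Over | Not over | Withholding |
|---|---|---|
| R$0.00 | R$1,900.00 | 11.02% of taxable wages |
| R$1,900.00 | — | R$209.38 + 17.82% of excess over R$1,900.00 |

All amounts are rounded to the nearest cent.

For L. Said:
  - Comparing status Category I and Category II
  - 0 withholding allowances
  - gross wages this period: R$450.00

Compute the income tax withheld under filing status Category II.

Income Tax (Category II): taxable = R$450.00
  11.02% × R$450.00 = R$49.59

R$49.59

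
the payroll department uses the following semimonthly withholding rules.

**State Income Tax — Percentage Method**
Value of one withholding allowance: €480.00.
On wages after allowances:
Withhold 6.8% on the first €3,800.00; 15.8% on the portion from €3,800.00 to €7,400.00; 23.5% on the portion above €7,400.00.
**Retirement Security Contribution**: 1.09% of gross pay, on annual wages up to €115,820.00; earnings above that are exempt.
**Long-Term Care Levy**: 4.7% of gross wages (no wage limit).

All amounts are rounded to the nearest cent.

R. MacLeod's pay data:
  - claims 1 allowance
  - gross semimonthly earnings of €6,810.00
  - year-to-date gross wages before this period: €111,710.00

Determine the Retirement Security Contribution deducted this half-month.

Retirement Security Contribution: cap €115,820.00 − YTD €111,710.00 = €4,110.00 subject; 1.09% × €4,110.00 = €44.80

€44.80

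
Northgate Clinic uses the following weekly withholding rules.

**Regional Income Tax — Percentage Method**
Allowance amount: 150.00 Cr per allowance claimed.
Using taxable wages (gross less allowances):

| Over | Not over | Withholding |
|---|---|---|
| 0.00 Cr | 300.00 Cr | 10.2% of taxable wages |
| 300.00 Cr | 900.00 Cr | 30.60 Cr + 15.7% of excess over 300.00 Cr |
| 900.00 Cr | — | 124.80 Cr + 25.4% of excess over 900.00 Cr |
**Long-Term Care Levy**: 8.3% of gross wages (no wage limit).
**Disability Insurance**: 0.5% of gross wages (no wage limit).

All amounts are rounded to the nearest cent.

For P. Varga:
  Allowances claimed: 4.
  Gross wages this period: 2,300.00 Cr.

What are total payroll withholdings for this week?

530.40 Cr

Regional Income Tax: taxable = 2,300.00 Cr − 4×150.00 Cr = 1,700.00 Cr
  124.80 Cr + 25.4% × (1,700.00 Cr − 900.00 Cr) = 124.80 Cr + 25.4% × 800.00 Cr = 328.00 Cr
Long-Term Care Levy: 8.3% × 2,300.00 Cr = 190.90 Cr
Disability Insurance: 0.5% × 2,300.00 Cr = 11.50 Cr
Total: 328.00 Cr + 190.90 Cr + 11.50 Cr = 530.40 Cr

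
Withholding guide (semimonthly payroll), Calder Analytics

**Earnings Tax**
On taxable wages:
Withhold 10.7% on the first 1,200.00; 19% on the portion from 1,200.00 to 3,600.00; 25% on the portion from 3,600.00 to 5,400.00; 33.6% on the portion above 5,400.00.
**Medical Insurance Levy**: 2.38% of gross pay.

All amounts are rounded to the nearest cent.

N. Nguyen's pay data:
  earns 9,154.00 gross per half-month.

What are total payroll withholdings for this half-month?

2,513.61

Earnings Tax: taxable = 9,154.00
  1,034.40 + 33.6% × (9,154.00 − 5,400.00) = 1,034.40 + 33.6% × 3,754.00 = 2,295.74
Medical Insurance Levy: 2.38% × 9,154.00 = 217.87
Total: 2,295.74 + 217.87 = 2,513.61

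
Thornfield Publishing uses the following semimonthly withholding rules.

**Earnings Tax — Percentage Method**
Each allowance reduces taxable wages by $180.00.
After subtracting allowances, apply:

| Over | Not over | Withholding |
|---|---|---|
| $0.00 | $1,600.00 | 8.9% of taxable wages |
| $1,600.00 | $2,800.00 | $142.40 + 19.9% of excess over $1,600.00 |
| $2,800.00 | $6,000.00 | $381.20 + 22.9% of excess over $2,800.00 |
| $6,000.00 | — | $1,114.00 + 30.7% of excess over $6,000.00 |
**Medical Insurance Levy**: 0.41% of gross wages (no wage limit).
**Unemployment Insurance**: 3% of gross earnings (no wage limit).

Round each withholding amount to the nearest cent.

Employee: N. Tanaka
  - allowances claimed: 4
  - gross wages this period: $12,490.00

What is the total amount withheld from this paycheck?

Earnings Tax: taxable = $12,490.00 − 4×$180.00 = $11,770.00
  $1,114.00 + 30.7% × ($11,770.00 − $6,000.00) = $1,114.00 + 30.7% × $5,770.00 = $2,885.39
Medical Insurance Levy: 0.41% × $12,490.00 = $51.21
Unemployment Insurance: 3% × $12,490.00 = $374.70
Total: $2,885.39 + $51.21 + $374.70 = $3,311.30

$3,311.30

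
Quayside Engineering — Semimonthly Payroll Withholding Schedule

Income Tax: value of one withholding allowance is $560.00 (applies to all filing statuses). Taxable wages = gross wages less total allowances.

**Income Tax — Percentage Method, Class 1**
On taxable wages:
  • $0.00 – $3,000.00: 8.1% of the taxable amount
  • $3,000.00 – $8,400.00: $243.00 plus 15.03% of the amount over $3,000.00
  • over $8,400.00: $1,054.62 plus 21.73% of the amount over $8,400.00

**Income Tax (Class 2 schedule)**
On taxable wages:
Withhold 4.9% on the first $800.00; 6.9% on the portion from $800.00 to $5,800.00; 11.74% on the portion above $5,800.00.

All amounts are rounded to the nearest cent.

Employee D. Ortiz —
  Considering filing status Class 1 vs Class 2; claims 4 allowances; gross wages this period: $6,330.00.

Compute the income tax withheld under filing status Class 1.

Income Tax (Class 1): taxable = $6,330.00 − 4×$560.00 = $4,090.00
  $243.00 + 15.03% × ($4,090.00 − $3,000.00) = $243.00 + 15.03% × $1,090.00 = $406.83

$406.83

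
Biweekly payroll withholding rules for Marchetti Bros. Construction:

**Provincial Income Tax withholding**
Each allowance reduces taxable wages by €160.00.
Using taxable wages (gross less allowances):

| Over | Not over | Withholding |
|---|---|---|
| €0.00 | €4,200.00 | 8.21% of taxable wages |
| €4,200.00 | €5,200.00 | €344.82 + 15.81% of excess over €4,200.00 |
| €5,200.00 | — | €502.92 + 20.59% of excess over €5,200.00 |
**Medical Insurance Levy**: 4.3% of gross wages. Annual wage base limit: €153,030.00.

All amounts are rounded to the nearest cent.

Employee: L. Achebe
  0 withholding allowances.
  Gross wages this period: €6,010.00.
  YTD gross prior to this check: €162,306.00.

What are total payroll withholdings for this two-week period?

€669.70

Provincial Income Tax: taxable = €6,010.00
  €502.92 + 20.59% × (€6,010.00 − €5,200.00) = €502.92 + 20.59% × €810.00 = €669.70
Medical Insurance Levy: YTD €162,306.00 ≥ cap €153,030.00 → €0.00
Total: €669.70 + €0.00 = €669.70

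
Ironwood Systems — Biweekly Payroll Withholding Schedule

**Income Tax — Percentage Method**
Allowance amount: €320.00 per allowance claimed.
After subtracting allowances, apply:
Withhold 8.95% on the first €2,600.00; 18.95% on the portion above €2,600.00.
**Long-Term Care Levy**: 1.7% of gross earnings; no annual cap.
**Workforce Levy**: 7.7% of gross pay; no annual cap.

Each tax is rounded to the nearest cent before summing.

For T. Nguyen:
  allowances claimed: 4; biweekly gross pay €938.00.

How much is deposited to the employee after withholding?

Income Tax: taxable = €938.00 − 4×€320.00 = €-342.00
  Taxable ≤ 0 → €0.00
Long-Term Care Levy: 1.7% × €938.00 = €15.95
Workforce Levy: 7.7% × €938.00 = €72.23
Total withheld: €0.00 + €15.95 + €72.23 = €88.18
Net pay: €938.00 − €88.18 = €849.82

€849.82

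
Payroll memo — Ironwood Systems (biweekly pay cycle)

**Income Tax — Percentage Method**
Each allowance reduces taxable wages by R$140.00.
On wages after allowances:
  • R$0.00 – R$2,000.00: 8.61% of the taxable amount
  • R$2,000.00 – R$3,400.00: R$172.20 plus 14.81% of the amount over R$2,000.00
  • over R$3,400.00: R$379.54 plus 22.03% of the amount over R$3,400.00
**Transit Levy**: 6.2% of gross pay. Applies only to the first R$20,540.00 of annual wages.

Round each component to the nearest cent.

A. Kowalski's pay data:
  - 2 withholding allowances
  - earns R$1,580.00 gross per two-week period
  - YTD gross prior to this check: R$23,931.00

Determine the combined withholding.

Income Tax: taxable = R$1,580.00 − 2×R$140.00 = R$1,300.00
  8.61% × R$1,300.00 = R$111.93
Transit Levy: YTD R$23,931.00 ≥ cap R$20,540.00 → R$0.00
Total: R$111.93 + R$0.00 = R$111.93

R$111.93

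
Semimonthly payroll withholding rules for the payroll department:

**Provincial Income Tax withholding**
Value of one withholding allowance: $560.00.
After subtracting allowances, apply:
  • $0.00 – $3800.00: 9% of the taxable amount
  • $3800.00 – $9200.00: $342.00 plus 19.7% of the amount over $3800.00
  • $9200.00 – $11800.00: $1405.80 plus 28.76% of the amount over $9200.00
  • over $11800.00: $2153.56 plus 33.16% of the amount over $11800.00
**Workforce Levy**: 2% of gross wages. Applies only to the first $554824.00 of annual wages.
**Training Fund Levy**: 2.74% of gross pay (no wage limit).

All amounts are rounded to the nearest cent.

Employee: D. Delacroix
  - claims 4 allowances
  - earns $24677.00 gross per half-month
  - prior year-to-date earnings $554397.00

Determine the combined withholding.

$6365.48

Provincial Income Tax: taxable = $24677.00 − 4×$560.00 = $22437.00
  $2153.56 + 33.16% × ($22437.00 − $11800.00) = $2153.56 + 33.16% × $10637.00 = $5680.79
Workforce Levy: cap $554824.00 − YTD $554397.00 = $427.00 subject; 2% × $427.00 = $8.54
Training Fund Levy: 2.74% × $24677.00 = $676.15
Total: $5680.79 + $8.54 + $676.15 = $6365.48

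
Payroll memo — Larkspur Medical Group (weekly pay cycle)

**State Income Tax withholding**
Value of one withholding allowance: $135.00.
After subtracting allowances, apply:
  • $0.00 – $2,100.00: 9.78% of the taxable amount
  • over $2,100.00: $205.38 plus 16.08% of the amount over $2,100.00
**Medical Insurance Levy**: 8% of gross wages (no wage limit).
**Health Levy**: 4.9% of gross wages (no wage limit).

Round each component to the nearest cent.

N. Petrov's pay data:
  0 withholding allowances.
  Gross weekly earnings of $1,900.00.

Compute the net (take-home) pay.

$1,469.08

State Income Tax: taxable = $1,900.00
  9.78% × $1,900.00 = $185.82
Medical Insurance Levy: 8% × $1,900.00 = $152.00
Health Levy: 4.9% × $1,900.00 = $93.10
Total withheld: $185.82 + $152.00 + $93.10 = $430.92
Net pay: $1,900.00 − $430.92 = $1,469.08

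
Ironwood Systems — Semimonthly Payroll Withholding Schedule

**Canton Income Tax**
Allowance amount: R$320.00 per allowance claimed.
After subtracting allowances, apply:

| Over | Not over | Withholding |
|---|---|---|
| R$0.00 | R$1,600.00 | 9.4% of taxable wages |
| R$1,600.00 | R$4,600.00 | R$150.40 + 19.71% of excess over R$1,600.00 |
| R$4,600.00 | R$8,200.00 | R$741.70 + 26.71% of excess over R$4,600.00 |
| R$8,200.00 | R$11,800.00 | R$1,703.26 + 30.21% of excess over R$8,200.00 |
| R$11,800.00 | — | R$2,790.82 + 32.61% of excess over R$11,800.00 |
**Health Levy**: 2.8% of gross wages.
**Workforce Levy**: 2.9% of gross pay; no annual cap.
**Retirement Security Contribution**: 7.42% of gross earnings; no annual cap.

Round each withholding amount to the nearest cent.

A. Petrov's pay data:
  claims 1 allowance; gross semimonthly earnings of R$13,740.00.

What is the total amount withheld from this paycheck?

Canton Income Tax: taxable = R$13,740.00 − 1×R$320.00 = R$13,420.00
  R$2,790.82 + 32.61% × (R$13,420.00 − R$11,800.00) = R$2,790.82 + 32.61% × R$1,620.00 = R$3,319.10
Health Levy: 2.8% × R$13,740.00 = R$384.72
Workforce Levy: 2.9% × R$13,740.00 = R$398.46
Retirement Security Contribution: 7.42% × R$13,740.00 = R$1,019.51
Total: R$3,319.10 + R$384.72 + R$398.46 + R$1,019.51 = R$5,121.79

R$5,121.79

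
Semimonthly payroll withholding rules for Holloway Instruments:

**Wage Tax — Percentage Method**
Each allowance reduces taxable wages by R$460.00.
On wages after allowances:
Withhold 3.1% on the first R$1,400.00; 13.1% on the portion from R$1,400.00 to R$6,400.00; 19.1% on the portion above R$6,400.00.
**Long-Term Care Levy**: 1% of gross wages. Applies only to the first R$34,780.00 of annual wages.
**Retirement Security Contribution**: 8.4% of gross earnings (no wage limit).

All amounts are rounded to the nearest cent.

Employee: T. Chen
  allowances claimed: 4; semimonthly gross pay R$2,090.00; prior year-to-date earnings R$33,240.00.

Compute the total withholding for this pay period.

Wage Tax: taxable = R$2,090.00 − 4×R$460.00 = R$250.00
  3.1% × R$250.00 = R$7.75
Long-Term Care Levy: cap R$34,780.00 − YTD R$33,240.00 = R$1,540.00 subject; 1% × R$1,540.00 = R$15.40
Retirement Security Contribution: 8.4% × R$2,090.00 = R$175.56
Total: R$7.75 + R$15.40 + R$175.56 = R$198.71

R$198.71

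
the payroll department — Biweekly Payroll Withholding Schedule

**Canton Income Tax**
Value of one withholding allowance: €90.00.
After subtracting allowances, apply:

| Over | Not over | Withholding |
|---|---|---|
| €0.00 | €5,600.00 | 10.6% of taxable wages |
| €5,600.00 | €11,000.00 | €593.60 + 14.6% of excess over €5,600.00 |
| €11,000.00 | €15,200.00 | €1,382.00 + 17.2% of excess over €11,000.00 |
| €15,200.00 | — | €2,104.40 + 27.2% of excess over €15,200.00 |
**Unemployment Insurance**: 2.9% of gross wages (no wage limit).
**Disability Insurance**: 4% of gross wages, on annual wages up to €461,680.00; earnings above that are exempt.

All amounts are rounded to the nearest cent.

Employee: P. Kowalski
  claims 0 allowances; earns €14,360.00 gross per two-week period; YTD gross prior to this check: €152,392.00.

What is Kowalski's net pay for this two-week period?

Canton Income Tax: taxable = €14,360.00
  €1,382.00 + 17.2% × (€14,360.00 − €11,000.00) = €1,382.00 + 17.2% × €3,360.00 = €1,959.92
Unemployment Insurance: 2.9% × €14,360.00 = €416.44
Disability Insurance: 4% × €14,360.00 = €574.40
Total withheld: €1,959.92 + €416.44 + €574.40 = €2,950.76
Net pay: €14,360.00 − €2,950.76 = €11,409.24

€11,409.24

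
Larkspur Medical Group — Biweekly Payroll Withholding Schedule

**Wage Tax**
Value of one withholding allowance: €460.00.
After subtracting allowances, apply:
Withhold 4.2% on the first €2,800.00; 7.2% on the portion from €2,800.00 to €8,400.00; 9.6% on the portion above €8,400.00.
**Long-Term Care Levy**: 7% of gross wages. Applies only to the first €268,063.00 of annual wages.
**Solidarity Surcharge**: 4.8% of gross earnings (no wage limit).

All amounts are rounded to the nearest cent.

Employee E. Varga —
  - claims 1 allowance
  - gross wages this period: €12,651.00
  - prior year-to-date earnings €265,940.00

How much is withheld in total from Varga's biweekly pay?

Wage Tax: taxable = €12,651.00 − 1×€460.00 = €12,191.00
  €520.80 + 9.6% × (€12,191.00 − €8,400.00) = €520.80 + 9.6% × €3,791.00 = €884.74
Long-Term Care Levy: cap €268,063.00 − YTD €265,940.00 = €2,123.00 subject; 7% × €2,123.00 = €148.61
Solidarity Surcharge: 4.8% × €12,651.00 = €607.25
Total: €884.74 + €148.61 + €607.25 = €1,640.60

€1,640.60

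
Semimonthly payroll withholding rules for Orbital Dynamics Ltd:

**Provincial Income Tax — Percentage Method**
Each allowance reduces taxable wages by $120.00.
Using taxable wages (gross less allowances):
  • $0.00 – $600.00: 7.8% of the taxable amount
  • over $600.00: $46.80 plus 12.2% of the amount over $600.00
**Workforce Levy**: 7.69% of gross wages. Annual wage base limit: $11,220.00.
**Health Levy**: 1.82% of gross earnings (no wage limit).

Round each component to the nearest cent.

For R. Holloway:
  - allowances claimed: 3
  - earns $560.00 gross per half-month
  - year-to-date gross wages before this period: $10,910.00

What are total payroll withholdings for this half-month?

Provincial Income Tax: taxable = $560.00 − 3×$120.00 = $200.00
  7.8% × $200.00 = $15.60
Workforce Levy: cap $11,220.00 − YTD $10,910.00 = $310.00 subject; 7.69% × $310.00 = $23.84
Health Levy: 1.82% × $560.00 = $10.19
Total: $15.60 + $23.84 + $10.19 = $49.63

$49.63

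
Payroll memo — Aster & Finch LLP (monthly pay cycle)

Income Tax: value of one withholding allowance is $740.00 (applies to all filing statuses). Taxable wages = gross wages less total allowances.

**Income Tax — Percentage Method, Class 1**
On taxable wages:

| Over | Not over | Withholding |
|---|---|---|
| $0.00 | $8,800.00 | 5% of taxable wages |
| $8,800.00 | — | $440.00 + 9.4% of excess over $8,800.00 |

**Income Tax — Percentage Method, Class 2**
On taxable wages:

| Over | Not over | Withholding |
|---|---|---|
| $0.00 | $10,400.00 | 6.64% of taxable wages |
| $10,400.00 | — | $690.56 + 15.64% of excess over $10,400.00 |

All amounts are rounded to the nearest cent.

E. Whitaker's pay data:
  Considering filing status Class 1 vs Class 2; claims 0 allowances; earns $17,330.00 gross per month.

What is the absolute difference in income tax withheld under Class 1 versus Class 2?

$532.59

Income Tax (Class 1): taxable = $17,330.00
  $440.00 + 9.4% × ($17,330.00 − $8,800.00) = $440.00 + 9.4% × $8,530.00 = $1,241.82
Income Tax (Class 2): taxable = $17,330.00
  $690.56 + 15.64% × ($17,330.00 − $10,400.00) = $690.56 + 15.64% × $6,930.00 = $1,774.41
Difference: |$1,241.82 − $1,774.41| = $532.59 (higher under Class 2)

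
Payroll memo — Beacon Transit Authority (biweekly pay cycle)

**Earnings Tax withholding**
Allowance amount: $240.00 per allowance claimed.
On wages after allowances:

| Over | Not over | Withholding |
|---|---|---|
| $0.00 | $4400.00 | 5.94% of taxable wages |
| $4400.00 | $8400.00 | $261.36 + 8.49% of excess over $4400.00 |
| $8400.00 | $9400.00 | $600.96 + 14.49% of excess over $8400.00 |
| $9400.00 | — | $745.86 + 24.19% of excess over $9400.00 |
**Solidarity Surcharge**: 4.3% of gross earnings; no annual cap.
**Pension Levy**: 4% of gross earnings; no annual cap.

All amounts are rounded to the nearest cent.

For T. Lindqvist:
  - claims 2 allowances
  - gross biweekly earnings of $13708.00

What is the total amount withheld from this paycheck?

Earnings Tax: taxable = $13708.00 − 2×$240.00 = $13228.00
  $745.86 + 24.19% × ($13228.00 − $9400.00) = $745.86 + 24.19% × $3828.00 = $1671.85
Solidarity Surcharge: 4.3% × $13708.00 = $589.44
Pension Levy: 4% × $13708.00 = $548.32
Total: $1671.85 + $589.44 + $548.32 = $2809.61

$2809.61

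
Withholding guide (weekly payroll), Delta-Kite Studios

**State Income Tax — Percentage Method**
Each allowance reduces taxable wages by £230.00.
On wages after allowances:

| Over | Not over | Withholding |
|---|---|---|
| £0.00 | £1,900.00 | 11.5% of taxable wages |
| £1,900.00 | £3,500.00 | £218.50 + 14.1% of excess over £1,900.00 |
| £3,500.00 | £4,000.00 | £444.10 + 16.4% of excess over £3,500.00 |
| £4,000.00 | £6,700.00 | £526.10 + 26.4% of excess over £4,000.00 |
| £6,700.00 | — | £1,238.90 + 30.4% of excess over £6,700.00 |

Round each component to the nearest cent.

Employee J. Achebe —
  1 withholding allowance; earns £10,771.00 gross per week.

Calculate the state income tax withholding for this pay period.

State Income Tax: taxable = £10,771.00 − 1×£230.00 = £10,541.00
  £1,238.90 + 30.4% × (£10,541.00 − £6,700.00) = £1,238.90 + 30.4% × £3,841.00 = £2,406.56

£2,406.56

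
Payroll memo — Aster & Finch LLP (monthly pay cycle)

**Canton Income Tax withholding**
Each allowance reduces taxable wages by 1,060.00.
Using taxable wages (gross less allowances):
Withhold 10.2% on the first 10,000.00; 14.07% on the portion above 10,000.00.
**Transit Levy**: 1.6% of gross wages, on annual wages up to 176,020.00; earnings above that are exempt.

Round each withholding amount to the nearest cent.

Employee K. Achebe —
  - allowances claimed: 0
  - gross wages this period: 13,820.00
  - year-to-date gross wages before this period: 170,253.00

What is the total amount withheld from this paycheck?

1,649.74

Canton Income Tax: taxable = 13,820.00
  1,020.00 + 14.07% × (13,820.00 − 10,000.00) = 1,020.00 + 14.07% × 3,820.00 = 1,557.47
Transit Levy: cap 176,020.00 − YTD 170,253.00 = 5,767.00 subject; 1.6% × 5,767.00 = 92.27
Total: 1,557.47 + 92.27 = 1,649.74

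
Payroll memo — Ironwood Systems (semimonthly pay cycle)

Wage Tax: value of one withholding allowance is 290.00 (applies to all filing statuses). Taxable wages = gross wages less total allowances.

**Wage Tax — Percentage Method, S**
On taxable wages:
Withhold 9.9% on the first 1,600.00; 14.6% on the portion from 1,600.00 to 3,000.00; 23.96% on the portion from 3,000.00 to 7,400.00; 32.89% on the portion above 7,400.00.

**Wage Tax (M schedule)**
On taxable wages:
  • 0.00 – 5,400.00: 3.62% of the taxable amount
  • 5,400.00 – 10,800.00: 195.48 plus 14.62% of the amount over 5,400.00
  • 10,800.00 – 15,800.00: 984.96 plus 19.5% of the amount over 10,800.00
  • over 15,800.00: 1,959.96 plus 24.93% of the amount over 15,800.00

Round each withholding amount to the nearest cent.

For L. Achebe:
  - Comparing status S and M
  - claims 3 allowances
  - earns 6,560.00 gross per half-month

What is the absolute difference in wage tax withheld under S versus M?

Wage Tax (S): taxable = 6,560.00 − 3×290.00 = 5,690.00
  362.80 + 23.96% × (5,690.00 − 3,000.00) = 362.80 + 23.96% × 2,690.00 = 1,007.32
Wage Tax (M): taxable = 6,560.00 − 3×290.00 = 5,690.00
  195.48 + 14.62% × (5,690.00 − 5,400.00) = 195.48 + 14.62% × 290.00 = 237.88
Difference: |1,007.32 − 237.88| = 769.44 (higher under S)

769.44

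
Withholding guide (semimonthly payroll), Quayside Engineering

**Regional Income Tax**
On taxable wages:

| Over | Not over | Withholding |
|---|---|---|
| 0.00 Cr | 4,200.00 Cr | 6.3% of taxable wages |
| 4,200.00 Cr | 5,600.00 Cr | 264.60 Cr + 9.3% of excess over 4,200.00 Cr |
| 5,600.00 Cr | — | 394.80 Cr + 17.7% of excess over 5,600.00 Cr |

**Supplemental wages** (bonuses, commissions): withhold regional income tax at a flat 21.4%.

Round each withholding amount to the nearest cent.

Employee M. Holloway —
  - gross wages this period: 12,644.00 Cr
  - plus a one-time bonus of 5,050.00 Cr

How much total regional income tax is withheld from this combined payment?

Regional Income Tax: taxable = 12,644.00 Cr
  394.80 Cr + 17.7% × (12,644.00 Cr − 5,600.00 Cr) = 394.80 Cr + 17.7% × 7,044.00 Cr = 1,641.59 Cr
Supplemental (21.4% flat on bonus): 21.4% × 5,050.00 Cr = 1,080.70 Cr
Total regional income tax: 1,641.59 Cr + 1,080.70 Cr = 2,722.29 Cr

2,722.29 Cr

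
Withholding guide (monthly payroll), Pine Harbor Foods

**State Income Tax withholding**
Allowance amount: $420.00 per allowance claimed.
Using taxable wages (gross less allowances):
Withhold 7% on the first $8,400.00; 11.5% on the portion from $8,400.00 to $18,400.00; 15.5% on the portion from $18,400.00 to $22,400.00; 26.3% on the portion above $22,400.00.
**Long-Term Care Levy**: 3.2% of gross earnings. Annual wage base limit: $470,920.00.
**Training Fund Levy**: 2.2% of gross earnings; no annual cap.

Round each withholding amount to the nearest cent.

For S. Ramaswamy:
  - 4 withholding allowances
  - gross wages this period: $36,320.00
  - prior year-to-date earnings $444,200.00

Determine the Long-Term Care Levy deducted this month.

Long-Term Care Levy: cap $470,920.00 − YTD $444,200.00 = $26,720.00 subject; 3.2% × $26,720.00 = $855.04

$855.04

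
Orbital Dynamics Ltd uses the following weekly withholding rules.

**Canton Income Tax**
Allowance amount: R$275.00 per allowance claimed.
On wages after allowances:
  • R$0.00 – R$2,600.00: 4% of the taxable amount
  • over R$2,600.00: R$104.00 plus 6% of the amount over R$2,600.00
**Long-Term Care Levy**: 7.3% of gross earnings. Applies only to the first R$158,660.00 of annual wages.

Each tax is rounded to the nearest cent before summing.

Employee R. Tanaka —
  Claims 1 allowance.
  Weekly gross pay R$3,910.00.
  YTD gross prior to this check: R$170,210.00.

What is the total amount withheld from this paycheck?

R$166.10

Canton Income Tax: taxable = R$3,910.00 − 1×R$275.00 = R$3,635.00
  R$104.00 + 6% × (R$3,635.00 − R$2,600.00) = R$104.00 + 6% × R$1,035.00 = R$166.10
Long-Term Care Levy: YTD R$170,210.00 ≥ cap R$158,660.00 → R$0.00
Total: R$166.10 + R$0.00 = R$166.10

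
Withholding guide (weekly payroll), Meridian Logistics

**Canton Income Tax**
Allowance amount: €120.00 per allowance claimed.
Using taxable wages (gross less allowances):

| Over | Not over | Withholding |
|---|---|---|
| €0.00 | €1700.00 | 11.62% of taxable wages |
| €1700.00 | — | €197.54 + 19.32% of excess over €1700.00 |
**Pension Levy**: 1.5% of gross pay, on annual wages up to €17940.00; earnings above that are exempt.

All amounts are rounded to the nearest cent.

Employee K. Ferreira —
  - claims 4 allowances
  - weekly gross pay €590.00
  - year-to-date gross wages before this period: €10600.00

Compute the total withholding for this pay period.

Canton Income Tax: taxable = €590.00 − 4×€120.00 = €110.00
  11.62% × €110.00 = €12.78
Pension Levy: 1.5% × €590.00 = €8.85
Total: €12.78 + €8.85 = €21.63

€21.63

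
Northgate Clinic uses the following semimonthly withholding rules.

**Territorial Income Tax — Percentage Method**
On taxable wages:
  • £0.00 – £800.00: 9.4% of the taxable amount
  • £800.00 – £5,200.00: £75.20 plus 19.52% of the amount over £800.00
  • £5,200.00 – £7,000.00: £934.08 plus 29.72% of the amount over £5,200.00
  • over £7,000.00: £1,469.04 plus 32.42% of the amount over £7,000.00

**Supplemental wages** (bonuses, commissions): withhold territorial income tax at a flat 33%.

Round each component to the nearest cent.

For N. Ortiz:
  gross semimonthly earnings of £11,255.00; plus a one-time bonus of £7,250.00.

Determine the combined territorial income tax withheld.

Territorial Income Tax: taxable = £11,255.00
  £1,469.04 + 32.42% × (£11,255.00 − £7,000.00) = £1,469.04 + 32.42% × £4,255.00 = £2,848.51
Supplemental (33% flat on bonus): 33% × £7,250.00 = £2,392.50
Total territorial income tax: £2,848.51 + £2,392.50 = £5,241.01

£5,241.01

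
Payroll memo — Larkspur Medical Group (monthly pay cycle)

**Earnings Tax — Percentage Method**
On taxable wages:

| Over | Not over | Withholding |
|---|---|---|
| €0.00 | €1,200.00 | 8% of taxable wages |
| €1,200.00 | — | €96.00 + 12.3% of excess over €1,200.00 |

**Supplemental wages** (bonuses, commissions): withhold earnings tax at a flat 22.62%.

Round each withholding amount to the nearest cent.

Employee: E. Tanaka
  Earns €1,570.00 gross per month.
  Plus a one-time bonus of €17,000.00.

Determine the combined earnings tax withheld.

€3,986.91

Earnings Tax: taxable = €1,570.00
  €96.00 + 12.3% × (€1,570.00 − €1,200.00) = €96.00 + 12.3% × €370.00 = €141.51
Supplemental (22.62% flat on bonus): 22.62% × €17,000.00 = €3,845.40
Total earnings tax: €141.51 + €3,845.40 = €3,986.91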